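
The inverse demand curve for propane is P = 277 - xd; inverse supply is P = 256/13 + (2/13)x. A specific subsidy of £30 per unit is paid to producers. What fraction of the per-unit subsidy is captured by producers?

Pre-subsidy: 277 - x = 256/13 + (2/13)x gives x* = 223 and P* = 54.
With the subsidy, sellers receive Ps = Pb + 30 for each unit, where Pb is the price buyers pay.
On the curves, Pb = 277 - x and Ps = 256/13 + (2/13)x; the wedge Ps − Pb = 30 gives 256/13 + (2/13)x − (277 - x) = 30, so x' = 249.
Then Pb = 277 − 1·249 = 28 and Ps = 256/13 + (2/13)·249 = 58.
Buyers' price falls by P* − Pb = 54 − 28 = 26; sellers' price rises by Ps − P* = 58 − 54 = 4.
So producers capture 4/30 = 2/15 of each unit of subsidy.

Producer share = 2/15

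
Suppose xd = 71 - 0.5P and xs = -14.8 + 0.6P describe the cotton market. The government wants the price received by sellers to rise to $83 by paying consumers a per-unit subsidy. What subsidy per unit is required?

At a seller price of 83, quantity supplied is -14.8 + 0.6·83 = 35.
Buyers absorb 35 only when they pay Pb with 71 − 0.5·Pb = 35, i.e. Pb = 72.
s = Ps − Pb = 83 − 72 = 11.

Required subsidy s = $11 per unit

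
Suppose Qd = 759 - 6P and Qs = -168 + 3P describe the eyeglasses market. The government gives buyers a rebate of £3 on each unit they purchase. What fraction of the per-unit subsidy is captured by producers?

Producer share = 2/3

Pre-subsidy: 759 - 6P = -168 + 3P gives P* = 103, Q* = 141.
With the rebate, buyers effectively pay Pb = Ps − 3, where Ps is the price sellers receive.
Demand in terms of Ps becomes Qd = 759 − 6(Ps − 3) = 777 - 6Ps. Setting this equal to supply: 777 - 6Ps = -168 + 3Ps, so Ps = 105.
Buyers pay Pb = 105 − 3 = 102; Q' = -168 + 3·105 = 147.
Buyers' price falls by P* − Pb = 103 − 102 = 1; sellers' price rises by Ps − P* = 105 − 103 = 2.
So producers capture 2/3 = 2/3 of each unit of subsidy.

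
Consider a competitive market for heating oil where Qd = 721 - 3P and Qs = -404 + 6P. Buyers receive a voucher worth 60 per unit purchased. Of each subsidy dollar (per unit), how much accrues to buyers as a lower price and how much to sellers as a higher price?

Pre-subsidy: 721 - 3P = -404 + 6P gives P* = 125, Q* = 346.
With the rebate, buyers effectively pay Pb = Ps − 60, where Ps is the price sellers receive.
Demand in terms of Ps becomes Qd = 721 − 3(Ps − 60) = 901 - 3Ps. Setting this equal to supply: 901 - 3Ps = -404 + 6Ps, so Ps = 145.
Buyers pay Pb = 145 − 60 = 85; Q' = -404 + 6·145 = 466.
Buyers' price falls by P* − Pb = 125 − 85 = 40; sellers' price rises by Ps − P* = 145 − 125 = 20.

Buyers gain 40 per unit; sellers gain 20 per unit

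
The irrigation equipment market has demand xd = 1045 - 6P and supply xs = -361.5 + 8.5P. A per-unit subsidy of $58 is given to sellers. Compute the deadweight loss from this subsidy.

Deadweight loss = $5916

Pre-subsidy: 1045 - 6P = -361.5 + 8.5P gives P* = 97, x* = 463.
With the subsidy, sellers receive Ps = Pb + 58 for each unit, where Pb is the price buyers pay.
Supply in terms of Pb becomes xs = -361.5 + 8.5(Pb + 58) = 131.5 + 8.5Pb. Setting this equal to demand: 1045 - 6Pb = 131.5 + 8.5Pb, so Pb = 63.
Sellers receive Ps = 63 + 58 = 121; x' = 1045 − 6·63 = 667.
The subsidy expands output by 667 − 463 = 204 past the efficient level; on those units the gap between marginal cost and willingness to pay runs from 0 up to 58.
DWL = ½ × 58 × 204 = 5916.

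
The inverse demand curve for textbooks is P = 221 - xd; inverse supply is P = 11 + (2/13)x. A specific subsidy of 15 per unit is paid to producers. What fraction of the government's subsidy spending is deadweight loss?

Pre-subsidy: 221 - x = 11 + (2/13)x gives x* = 182 and P* = 39.
With the subsidy, sellers receive Ps = Pb + 15 for each unit, where Pb is the price buyers pay.
On the curves, Pb = 221 - x and Ps = 11 + (2/13)x; the wedge Ps − Pb = 15 gives 11 + (2/13)x − (221 - x) = 15, so x' = 195.
Then Pb = 221 − 1·195 = 26 and Ps = 11 + (2/13)·195 = 41.
ΔCS = ½(182 + 195)(39 − 26) = 2450.5; ΔPS = ½(182 + 195)(41 − 39) = 377.
Government spending = 15 × 195 = 2925.
DWL = ½ × 15 × (195 − 182) = 97.5; fraction = 97.5 / 2925 = 1/30.

DWL / government spending = 1/30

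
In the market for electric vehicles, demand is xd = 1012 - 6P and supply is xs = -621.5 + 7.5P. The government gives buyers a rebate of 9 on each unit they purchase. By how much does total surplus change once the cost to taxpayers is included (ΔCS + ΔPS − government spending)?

Pre-subsidy: 1012 - 6P = -621.5 + 7.5P gives P* = 121, x* = 286.
With the rebate, buyers effectively pay Pb = Ps − 9, where Ps is the price sellers receive.
Demand in terms of Ps becomes xd = 1012 − 6(Ps − 9) = 1066 - 6Ps. Setting this equal to supply: 1066 - 6Ps = -621.5 + 7.5Ps, so Ps = 125.
Buyers pay Pb = 125 − 9 = 116; x' = -621.5 + 7.5·125 = 316.
ΔCS = ½(286 + 316)(121 − 116) = 1505; ΔPS = ½(286 + 316)(125 − 121) = 1204.
Government spending = 9 × 316 = 2844.
Net change = 1505 + 1204 − 2844 = -135. The loss equals the DWL triangle ½·9·30.

Net change in total surplus = -135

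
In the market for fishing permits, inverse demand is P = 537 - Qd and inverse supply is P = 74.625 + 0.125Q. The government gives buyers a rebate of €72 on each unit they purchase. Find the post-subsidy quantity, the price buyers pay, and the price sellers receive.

Q' = 475; buyers pay €62; sellers receive €134

Pre-subsidy: 537 - Q = 74.625 + 0.125Q gives Q* = 411 and P* = 126.
With the rebate, buyers effectively pay Pb = Ps − 72, where Ps is the price sellers receive.
On the curves, Pb = 537 - Q and Ps = 74.625 + 0.125Q; the wedge Ps − Pb = 72 gives 74.625 + 0.125Q − (537 - Q) = 72, so Q' = 475.
Then Pb = 537 − 1·475 = 62 and Ps = 74.625 + 0.125·475 = 134.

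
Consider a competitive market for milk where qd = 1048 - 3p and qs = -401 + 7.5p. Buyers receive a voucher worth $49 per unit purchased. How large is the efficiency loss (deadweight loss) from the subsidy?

Pre-subsidy: 1048 - 3p = -401 + 7.5p gives p* = 138, q* = 634.
With the rebate, buyers effectively pay pb = ps − 49, where ps is the price sellers receive.
Demand in terms of ps becomes qd = 1048 − 3(ps − 49) = 1195 - 3ps. Setting this equal to supply: 1195 - 3ps = -401 + 7.5ps, so ps = 152.
Buyers pay pb = 152 − 49 = 103; q' = -401 + 7.5·152 = 739.
The subsidy expands output by 739 − 634 = 105 past the efficient level; on those units the gap between marginal cost and willingness to pay runs from 0 up to 49.
DWL = ½ × 49 × 105 = 2572.5.

Deadweight loss = $2572.5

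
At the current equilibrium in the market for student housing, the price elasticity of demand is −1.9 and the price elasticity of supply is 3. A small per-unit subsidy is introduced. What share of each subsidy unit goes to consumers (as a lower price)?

Consumer share = 30/49

For a small subsidy around the equilibrium, the benefit split depends on the relative slopes, which at a point are proportional to the elasticities.
Buyer share = εs/(εs + |εd|) = 3/(3 + 1.9) = 30/49; seller share = |εd|/(εs + |εd|) = 19/49.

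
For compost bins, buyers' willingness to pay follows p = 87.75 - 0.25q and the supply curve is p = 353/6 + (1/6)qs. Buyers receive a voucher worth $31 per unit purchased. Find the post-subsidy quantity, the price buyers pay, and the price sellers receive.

q' = 143.8; buyers pay $51.8; sellers receive $82.8

Pre-subsidy: 87.75 - 0.25q = 353/6 + (1/6)q gives q* = 69.4 and p* = 70.4.
With the rebate, buyers effectively pay pb = ps − 31, where ps is the price sellers receive.
On the curves, pb = 87.75 - 0.25q and ps = 353/6 + (1/6)q; the wedge ps − pb = 31 gives 353/6 + (1/6)q − (87.75 - 0.25q) = 31, so q' = 143.8.
Then pb = 87.75 − 0.25·143.8 = 51.8 and ps = 353/6 + (1/6)·143.8 = 82.8.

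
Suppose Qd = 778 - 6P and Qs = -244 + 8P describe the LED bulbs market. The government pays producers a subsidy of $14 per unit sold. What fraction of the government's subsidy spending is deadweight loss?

Pre-subsidy: 778 - 6P = -244 + 8P gives P* = 73, Q* = 340.
With the subsidy, sellers receive Ps = Pb + 14 for each unit, where Pb is the price buyers pay.
Supply in terms of Pb becomes Qs = -244 + 8(Pb + 14) = -132 + 8Pb. Setting this equal to demand: 778 - 6Pb = -132 + 8Pb, so Pb = 65.
Sellers receive Ps = 65 + 14 = 79; Q' = 778 − 6·65 = 388.
ΔCS = ½(340 + 388)(73 − 65) = 2912; ΔPS = ½(340 + 388)(79 − 73) = 2184.
Government spending = 14 × 388 = 5432.
DWL = ½ × 14 × (388 − 340) = 336; fraction = 336 / 5432 = 6/97.

DWL / government spending = 6/97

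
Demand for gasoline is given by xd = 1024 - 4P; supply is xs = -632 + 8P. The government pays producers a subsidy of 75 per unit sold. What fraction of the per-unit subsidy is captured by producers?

Producer share = 1/3

Pre-subsidy: 1024 - 4P = -632 + 8P gives P* = 138, x* = 472.
With the subsidy, sellers receive Ps = Pb + 75 for each unit, where Pb is the price buyers pay.
Supply in terms of Pb becomes xs = -632 + 8(Pb + 75) = -32 + 8Pb. Setting this equal to demand: 1024 - 4Pb = -32 + 8Pb, so Pb = 88.
Sellers receive Ps = 88 + 75 = 163; x' = 1024 − 4·88 = 672.
Buyers' price falls by P* − Pb = 138 − 88 = 50; sellers' price rises by Ps − P* = 163 − 138 = 25.
So producers capture 25/75 = 1/3 of each unit of subsidy.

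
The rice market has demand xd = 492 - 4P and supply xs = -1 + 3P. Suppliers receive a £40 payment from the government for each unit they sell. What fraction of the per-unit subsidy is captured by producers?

Pre-subsidy: 492 - 4P = -1 + 3P gives P* = 493/7, x* = 1472/7.
With the subsidy, sellers receive Ps = Pb + 40 for each unit, where Pb is the price buyers pay.
Supply in terms of Pb becomes xs = -1 + 3(Pb + 40) = 119 + 3Pb. Setting this equal to demand: 492 - 4Pb = 119 + 3Pb, so Pb = 373/7.
Sellers receive Ps = 373/7 + 40 = 653/7; x' = 492 − 4·(373/7) = 1952/7.
Buyers' price falls by P* − Pb = 493/7 − 373/7 = 120/7; sellers' price rises by Ps − P* = 653/7 − 493/7 = 160/7.
So producers capture (160/7)/40 = 4/7 of each unit of subsidy.

Producer share = 4/7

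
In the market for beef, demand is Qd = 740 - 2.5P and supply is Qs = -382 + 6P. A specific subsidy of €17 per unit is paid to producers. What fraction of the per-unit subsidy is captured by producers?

Producer share = 5/17

Pre-subsidy: 740 - 2.5P = -382 + 6P gives P* = 132, Q* = 410.
With the subsidy, sellers receive Ps = Pb + 17 for each unit, where Pb is the price buyers pay.
Supply in terms of Pb becomes Qs = -382 + 6(Pb + 17) = -280 + 6Pb. Setting this equal to demand: 740 - 2.5Pb = -280 + 6Pb, so Pb = 120.
Sellers receive Ps = 120 + 17 = 137; Q' = 740 − 2.5·120 = 440.
Buyers' price falls by P* − Pb = 132 − 120 = 12; sellers' price rises by Ps − P* = 137 − 132 = 5.
So producers capture 5/17 = 5/17 of each unit of subsidy.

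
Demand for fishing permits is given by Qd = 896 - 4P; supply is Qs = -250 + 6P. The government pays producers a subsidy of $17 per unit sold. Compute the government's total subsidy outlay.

Government cost = $8132.8

Pre-subsidy: 896 - 4P = -250 + 6P gives P* = 114.6, Q* = 437.6.
With the subsidy, sellers receive Ps = Pb + 17 for each unit, where Pb is the price buyers pay.
Supply in terms of Pb becomes Qs = -250 + 6(Pb + 17) = -148 + 6Pb. Setting this equal to demand: 896 - 4Pb = -148 + 6Pb, so Pb = 104.4.
Sellers receive Ps = 104.4 + 17 = 121.4; Q' = 896 − 4·104.4 = 478.4.
Government outlay = subsidy × quantity = 17 × 478.4 = 8132.8.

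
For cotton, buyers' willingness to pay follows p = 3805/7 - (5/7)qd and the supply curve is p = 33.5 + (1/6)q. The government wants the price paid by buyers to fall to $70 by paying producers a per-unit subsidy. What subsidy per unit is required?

At a buyer price of 70, quantity demanded is 761 − 1.4·70 = 663.
Sellers supply 663 only when they receive ps = 33.5 + (1/6)·663 = 144.
s = ps − pb = 144 − 70 = 74.

Required subsidy s = $74 per unit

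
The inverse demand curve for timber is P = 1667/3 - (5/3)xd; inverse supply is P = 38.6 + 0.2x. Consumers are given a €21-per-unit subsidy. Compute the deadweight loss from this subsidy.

Deadweight loss = €118.125

Pre-subsidy: 1667/3 - (5/3)x = 38.6 + 0.2x gives x* = 277 and P* = 94.
With the rebate, buyers effectively pay Pb = Ps − 21, where Ps is the price sellers receive.
On the curves, Pb = 1667/3 - (5/3)x and Ps = 38.6 + 0.2x; the wedge Ps − Pb = 21 gives 38.6 + 0.2x − (1667/3 - (5/3)x) = 21, so x' = 288.25.
Then Pb = 1667/3 − (5/3)·288.25 = 75.25 and Ps = 38.6 + 0.2·288.25 = 96.25.
The subsidy expands output by 288.25 − 277 = 11.25 past the efficient level; on those units the gap between marginal cost and willingness to pay runs from 0 up to 21.
DWL = ½ × 21 × 11.25 = 118.125.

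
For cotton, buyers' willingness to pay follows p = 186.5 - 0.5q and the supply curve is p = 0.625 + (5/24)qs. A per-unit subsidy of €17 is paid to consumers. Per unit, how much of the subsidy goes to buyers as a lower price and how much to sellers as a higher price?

Buyers gain €12 per unit; sellers gain €5 per unit

Pre-subsidy: 186.5 - 0.5q = 0.625 + (5/24)q gives q* = 4461/17 and p* = 940/17.
With the rebate, buyers effectively pay pb = ps − 17, where ps is the price sellers receive.
On the curves, pb = 186.5 - 0.5q and ps = 0.625 + (5/24)q; the wedge ps − pb = 17 gives 0.625 + (5/24)q − (186.5 - 0.5q) = 17, so q' = 4869/17.
Then pb = 186.5 − 0.5·(4869/17) = 736/17 and ps = 0.625 + (5/24)·(4869/17) = 1025/17.
Buyers' price falls by p* − pb = 940/17 − 736/17 = 12; sellers' price rises by ps − p* = 1025/17 − 940/17 = 5.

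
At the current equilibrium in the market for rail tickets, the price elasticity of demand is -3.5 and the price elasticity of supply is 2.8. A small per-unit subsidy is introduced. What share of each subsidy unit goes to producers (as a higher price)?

For a small subsidy around the equilibrium, the benefit split depends on the relative slopes, which at a point are proportional to the elasticities.
Buyer share = εs/(εs + |εd|) = 2.8/(2.8 + 3.5) = 4/9; seller share = |εd|/(εs + |εd|) = 5/9.
So producers capture 5/9 of the subsidy.

Producer share = 5/9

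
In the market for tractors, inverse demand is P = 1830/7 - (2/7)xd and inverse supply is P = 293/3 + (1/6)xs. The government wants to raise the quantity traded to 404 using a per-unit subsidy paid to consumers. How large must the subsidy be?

At x = 404, from the demand curve buyers pay Pb = 1830/7 − (2/7)·404 = 146; from the supply curve sellers need Ps = 293/3 + (1/6)·404 = 165.
The subsidy must fill the gap: s = Ps − Pb = 165 − 146 = 19.

Required subsidy s = 19 per unit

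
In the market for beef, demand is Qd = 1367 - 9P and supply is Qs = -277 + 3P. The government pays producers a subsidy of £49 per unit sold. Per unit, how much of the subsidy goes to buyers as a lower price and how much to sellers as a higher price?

Pre-subsidy: 1367 - 9P = -277 + 3P gives P* = 137, Q* = 134.
With the subsidy, sellers receive Ps = Pb + 49 for each unit, where Pb is the price buyers pay.
Supply in terms of Pb becomes Qs = -277 + 3(Pb + 49) = -130 + 3Pb. Setting this equal to demand: 1367 - 9Pb = -130 + 3Pb, so Pb = 124.75.
Sellers receive Ps = 124.75 + 49 = 173.75; Q' = 1367 − 9·124.75 = 244.25.
Buyers' price falls by P* − Pb = 137 − 124.75 = 12.25; sellers' price rises by Ps − P* = 173.75 − 137 = 36.75.

Buyers gain £12.25 per unit; sellers gain £36.75 per unit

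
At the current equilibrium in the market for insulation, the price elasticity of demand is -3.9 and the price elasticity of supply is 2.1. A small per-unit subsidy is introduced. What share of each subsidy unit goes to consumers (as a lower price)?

Consumer share = 0.35

For a small subsidy around the equilibrium, the benefit split depends on the relative slopes, which at a point are proportional to the elasticities.
Buyer share = εs/(εs + |εd|) = 2.1/(2.1 + 3.9) = 0.35; seller share = |εd|/(εs + |εd|) = 0.65.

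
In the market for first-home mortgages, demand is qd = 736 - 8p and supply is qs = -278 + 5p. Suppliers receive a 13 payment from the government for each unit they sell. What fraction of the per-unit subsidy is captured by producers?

Pre-subsidy: 736 - 8p = -278 + 5p gives p* = 78, q* = 112.
With the subsidy, sellers receive ps = pb + 13 for each unit, where pb is the price buyers pay.
Supply in terms of pb becomes qs = -278 + 5(pb + 13) = -213 + 5pb. Setting this equal to demand: 736 - 8pb = -213 + 5pb, so pb = 73.
Sellers receive ps = 73 + 13 = 86; q' = 736 − 8·73 = 152.
Buyers' price falls by p* − pb = 78 − 73 = 5; sellers' price rises by ps − p* = 86 − 78 = 8.
So producers capture 8/13 = 8/13 of each unit of subsidy.

Producer share = 8/13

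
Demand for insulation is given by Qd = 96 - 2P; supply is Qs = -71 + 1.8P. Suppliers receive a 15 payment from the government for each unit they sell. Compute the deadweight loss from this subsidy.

Deadweight loss = 2025/19

Pre-subsidy: 96 - 2P = -71 + 1.8P gives P* = 835/19, Q* = 154/19.
With the subsidy, sellers receive Ps = Pb + 15 for each unit, where Pb is the price buyers pay.
Supply in terms of Pb becomes Qs = -71 + 1.8(Pb + 15) = -44 + 1.8Pb. Setting this equal to demand: 96 - 2Pb = -44 + 1.8Pb, so Pb = 700/19.
Sellers receive Ps = 700/19 + 15 = 985/19; Q' = 96 − 2·(700/19) = 424/19.
The subsidy expands output by 424/19 − 154/19 = 270/19 past the efficient level; on those units the gap between marginal cost and willingness to pay runs from 0 up to 15.
DWL = ½ × 15 × 270/19 = 2025/19.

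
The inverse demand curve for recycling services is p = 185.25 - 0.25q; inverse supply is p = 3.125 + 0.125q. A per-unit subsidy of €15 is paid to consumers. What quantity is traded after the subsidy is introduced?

Pre-subsidy: 185.25 - 0.25q = 3.125 + 0.125q gives q* = 1457/3 and p* = 383/6.
With the rebate, buyers effectively pay pb = ps − 15, where ps is the price sellers receive.
On the curves, pb = 185.25 - 0.25q and ps = 3.125 + 0.125q; the wedge ps − pb = 15 gives 3.125 + 0.125q − (185.25 - 0.25q) = 15, so q' = 1577/3.
Then pb = 185.25 − 0.25·(1577/3) = 323/6 and ps = 3.125 + 0.125·(1577/3) = 413/6.

q' = 1577/3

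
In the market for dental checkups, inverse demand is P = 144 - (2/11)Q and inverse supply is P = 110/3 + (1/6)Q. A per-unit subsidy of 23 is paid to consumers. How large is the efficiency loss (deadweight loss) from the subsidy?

Pre-subsidy: 144 - (2/11)Q = 110/3 + (1/6)Q gives Q* = 308 and P* = 88.
With the rebate, buyers effectively pay Pb = Ps − 23, where Ps is the price sellers receive.
On the curves, Pb = 144 - (2/11)Q and Ps = 110/3 + (1/6)Q; the wedge Ps − Pb = 23 gives 110/3 + (1/6)Q − (144 - (2/11)Q) = 23, so Q' = 374.
Then Pb = 144 − (2/11)·374 = 76 and Ps = 110/3 + (1/6)·374 = 99.
The subsidy expands output by 374 − 308 = 66 past the efficient level; on those units the gap between marginal cost and willingness to pay runs from 0 up to 23.
DWL = ½ × 23 × 66 = 759.

Deadweight loss = 759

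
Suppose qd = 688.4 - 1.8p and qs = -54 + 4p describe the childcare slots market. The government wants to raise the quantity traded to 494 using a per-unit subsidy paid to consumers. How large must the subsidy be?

At q = 494, invert demand for the buyer price: pb = (688.4 − 494)/1.8 = 108; invert supply for the seller price: ps = (494 − (-54))/4 = 137.
The subsidy must fill the gap: s = ps − pb = 137 − 108 = 29.

Required subsidy s = 29 per unit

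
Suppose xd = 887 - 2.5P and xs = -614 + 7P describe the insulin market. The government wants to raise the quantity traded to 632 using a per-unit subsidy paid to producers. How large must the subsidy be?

Required subsidy s = 76 per unit

At x = 632, invert demand for the buyer price: Pb = (887 − 632)/2.5 = 102; invert supply for the seller price: Ps = (632 − (-614))/7 = 178.
The subsidy must fill the gap: s = Ps − Pb = 178 − 102 = 76.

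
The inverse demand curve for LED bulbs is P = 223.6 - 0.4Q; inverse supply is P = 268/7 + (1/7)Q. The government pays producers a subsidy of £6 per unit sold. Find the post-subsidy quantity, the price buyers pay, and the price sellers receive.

Pre-subsidy: 223.6 - 0.4Q = 268/7 + (1/7)Q gives Q* = 6486/19 and P* = 1654/19.
With the subsidy, sellers receive Ps = Pb + 6 for each unit, where Pb is the price buyers pay.
On the curves, Pb = 223.6 - 0.4Q and Ps = 268/7 + (1/7)Q; the wedge Ps − Pb = 6 gives 268/7 + (1/7)Q − (223.6 - 0.4Q) = 6, so Q' = 6696/19.
Then Pb = 223.6 − 0.4·(6696/19) = 1570/19 and Ps = 268/7 + (1/7)·(6696/19) = 1684/19.

Q' = 6696/19; buyers pay 1570/19; sellers receive 1684/19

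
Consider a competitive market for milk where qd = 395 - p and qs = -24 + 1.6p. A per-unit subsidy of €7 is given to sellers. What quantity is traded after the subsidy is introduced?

Pre-subsidy: 395 - p = -24 + 1.6p gives p* = 2095/13, q* = 3040/13.
With the subsidy, sellers receive ps = pb + 7 for each unit, where pb is the price buyers pay.
Supply in terms of pb becomes qs = -24 + 1.6(pb + 7) = -12.8 + 1.6pb. Setting this equal to demand: 395 - pb = -12.8 + 1.6pb, so pb = 2039/13.
Sellers receive ps = 2039/13 + 7 = 2130/13; q' = 395 − 1·(2039/13) = 3096/13.

q' = 3096/13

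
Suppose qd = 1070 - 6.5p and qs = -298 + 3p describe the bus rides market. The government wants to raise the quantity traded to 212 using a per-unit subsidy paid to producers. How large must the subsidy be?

Required subsidy s = 38 per unit

At q = 212, invert demand for the buyer price: pb = (1070 − 212)/6.5 = 132; invert supply for the seller price: ps = (212 − (-298))/3 = 170.
The subsidy must fill the gap: s = ps − pb = 170 − 132 = 38.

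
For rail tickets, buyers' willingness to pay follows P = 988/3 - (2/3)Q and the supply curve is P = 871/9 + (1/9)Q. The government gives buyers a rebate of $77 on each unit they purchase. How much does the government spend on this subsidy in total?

Government cost = $30646

Pre-subsidy: 988/3 - (2/3)Q = 871/9 + (1/9)Q gives Q* = 299 and P* = 130.
With the rebate, buyers effectively pay Pb = Ps − 77, where Ps is the price sellers receive.
On the curves, Pb = 988/3 - (2/3)Q and Ps = 871/9 + (1/9)Q; the wedge Ps − Pb = 77 gives 871/9 + (1/9)Q − (988/3 - (2/3)Q) = 77, so Q' = 398.
Then Pb = 988/3 − (2/3)·398 = 64 and Ps = 871/9 + (1/9)·398 = 141.
Government outlay = subsidy × quantity = 77 × 398 = 30646.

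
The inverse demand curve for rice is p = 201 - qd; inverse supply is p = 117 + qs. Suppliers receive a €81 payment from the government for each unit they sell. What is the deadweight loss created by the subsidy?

Pre-subsidy: 201 - q = 117 + q gives q* = 42 and p* = 159.
With the subsidy, sellers receive ps = pb + 81 for each unit, where pb is the price buyers pay.
On the curves, pb = 201 - q and ps = 117 + q; the wedge ps − pb = 81 gives 117 + q − (201 - q) = 81, so q' = 82.5.
Then pb = 201 − 1·82.5 = 118.5 and ps = 117 + 1·82.5 = 199.5.
The subsidy expands output by 82.5 − 42 = 40.5 past the efficient level; on those units the gap between marginal cost and willingness to pay runs from 0 up to 81.
DWL = ½ × 81 × 40.5 = 1640.25.

Deadweight loss = €1640.25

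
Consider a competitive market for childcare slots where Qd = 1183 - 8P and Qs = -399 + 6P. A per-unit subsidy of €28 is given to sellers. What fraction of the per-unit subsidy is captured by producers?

Producer share = 4/7

Pre-subsidy: 1183 - 8P = -399 + 6P gives P* = 113, Q* = 279.
With the subsidy, sellers receive Ps = Pb + 28 for each unit, where Pb is the price buyers pay.
Supply in terms of Pb becomes Qs = -399 + 6(Pb + 28) = -231 + 6Pb. Setting this equal to demand: 1183 - 8Pb = -231 + 6Pb, so Pb = 101.
Sellers receive Ps = 101 + 28 = 129; Q' = 1183 − 8·101 = 375.
Buyers' price falls by P* − Pb = 113 − 101 = 12; sellers' price rises by Ps − P* = 129 − 113 = 16.
So producers capture 16/28 = 4/7 of each unit of subsidy.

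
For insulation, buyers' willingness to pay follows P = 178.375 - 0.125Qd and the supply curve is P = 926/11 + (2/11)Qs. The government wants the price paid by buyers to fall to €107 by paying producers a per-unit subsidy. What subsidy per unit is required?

Required subsidy s = €81 per unit

At a buyer price of 107, quantity demanded is 1427 − 8·107 = 571.
Sellers supply 571 only when they receive Ps = 926/11 + (2/11)·571 = 188.
s = Ps − Pb = 188 − 107 = 81.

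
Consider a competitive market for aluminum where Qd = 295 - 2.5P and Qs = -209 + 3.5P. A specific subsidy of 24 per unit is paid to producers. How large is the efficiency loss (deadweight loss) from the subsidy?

Deadweight loss = 420

Pre-subsidy: 295 - 2.5P = -209 + 3.5P gives P* = 84, Q* = 85.
With the subsidy, sellers receive Ps = Pb + 24 for each unit, where Pb is the price buyers pay.
Supply in terms of Pb becomes Qs = -209 + 3.5(Pb + 24) = -125 + 3.5Pb. Setting this equal to demand: 295 - 2.5Pb = -125 + 3.5Pb, so Pb = 70.
Sellers receive Ps = 70 + 24 = 94; Q' = 295 − 2.5·70 = 120.
The subsidy expands output by 120 − 85 = 35 past the efficient level; on those units the gap between marginal cost and willingness to pay runs from 0 up to 24.
DWL = ½ × 24 × 35 = 420.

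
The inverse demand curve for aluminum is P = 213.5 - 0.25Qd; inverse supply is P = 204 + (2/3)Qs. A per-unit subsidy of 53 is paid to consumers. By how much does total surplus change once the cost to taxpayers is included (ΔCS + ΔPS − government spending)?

Net change in total surplus = -16854/11

Pre-subsidy: 213.5 - 0.25Q = 204 + (2/3)Q gives Q* = 114/11 and P* = 2320/11.
With the rebate, buyers effectively pay Pb = Ps − 53, where Ps is the price sellers receive.
On the curves, Pb = 213.5 - 0.25Q and Ps = 204 + (2/3)Q; the wedge Ps − Pb = 53 gives 204 + (2/3)Q − (213.5 - 0.25Q) = 53, so Q' = 750/11.
Then Pb = 213.5 − 0.25·(750/11) = 2161/11 and Ps = 204 + (2/3)·(750/11) = 2744/11.
ΔCS = ½(114/11 + 750/11)(2320/11 − 2161/11) = 68688/121; ΔPS = ½(114/11 + 750/11)(2744/11 − 2320/11) = 183168/121.
Government spending = 53 × 750/11 = 39750/11.
Net change = 68688/121 + 183168/121 − 39750/11 = -16854/11. The loss equals the DWL triangle ½·53·636/11.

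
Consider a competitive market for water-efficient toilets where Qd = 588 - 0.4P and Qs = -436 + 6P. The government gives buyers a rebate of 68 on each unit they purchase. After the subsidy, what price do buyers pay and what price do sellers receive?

Pre-subsidy: 588 - 0.4P = -436 + 6P gives P* = 160, Q* = 524.
With the rebate, buyers effectively pay Pb = Ps − 68, where Ps is the price sellers receive.
Demand in terms of Ps becomes Qd = 588 − 0.4(Ps − 68) = 615.2 - 0.4Ps. Setting this equal to supply: 615.2 - 0.4Ps = -436 + 6Ps, so Ps = 164.25.
Buyers pay Pb = 164.25 − 68 = 96.25; Q' = -436 + 6·164.25 = 549.5.

Buyers pay 96.25; sellers receive 164.25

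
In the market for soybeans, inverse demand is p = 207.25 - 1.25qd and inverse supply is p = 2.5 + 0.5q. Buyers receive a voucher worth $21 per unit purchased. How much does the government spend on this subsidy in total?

Pre-subsidy: 207.25 - 1.25q = 2.5 + 0.5q gives q* = 117 and p* = 61.
With the rebate, buyers effectively pay pb = ps − 21, where ps is the price sellers receive.
On the curves, pb = 207.25 - 1.25q and ps = 2.5 + 0.5q; the wedge ps − pb = 21 gives 2.5 + 0.5q − (207.25 - 1.25q) = 21, so q' = 129.
Then pb = 207.25 − 1.25·129 = 46 and ps = 2.5 + 0.5·129 = 67.
Government outlay = subsidy × quantity = 21 × 129 = 2709.

Government cost = $2709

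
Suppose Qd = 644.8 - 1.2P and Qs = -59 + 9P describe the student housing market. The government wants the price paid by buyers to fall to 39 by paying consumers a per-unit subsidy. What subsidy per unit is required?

At a buyer price of 39, quantity demanded is 644.8 − 1.2·39 = 598.
Sellers supply 598 only when they receive Ps with -59 + 9·Ps = 598, i.e. Ps = 73.
s = Ps − Pb = 73 − 39 = 34.

Required subsidy s = 34 per unit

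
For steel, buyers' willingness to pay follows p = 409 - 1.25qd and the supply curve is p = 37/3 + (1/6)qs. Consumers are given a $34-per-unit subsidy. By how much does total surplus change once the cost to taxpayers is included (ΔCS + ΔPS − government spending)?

Pre-subsidy: 409 - 1.25q = 37/3 + (1/6)q gives q* = 280 and p* = 59.
With the rebate, buyers effectively pay pb = ps − 34, where ps is the price sellers receive.
On the curves, pb = 409 - 1.25q and ps = 37/3 + (1/6)q; the wedge ps − pb = 34 gives 37/3 + (1/6)q − (409 - 1.25q) = 34, so q' = 304.
Then pb = 409 − 1.25·304 = 29 and ps = 37/3 + (1/6)·304 = 63.
ΔCS = ½(280 + 304)(59 − 29) = 8760; ΔPS = ½(280 + 304)(63 − 59) = 1168.
Government spending = 34 × 304 = 10336.
Net change = 8760 + 1168 − 10336 = -408. The loss equals the DWL triangle ½·34·24.

Net change in total surplus = -$408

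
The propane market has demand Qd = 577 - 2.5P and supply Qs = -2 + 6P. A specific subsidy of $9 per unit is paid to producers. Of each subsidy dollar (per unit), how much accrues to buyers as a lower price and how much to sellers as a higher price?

Pre-subsidy: 577 - 2.5P = -2 + 6P gives P* = 1158/17, Q* = 6914/17.
With the subsidy, sellers receive Ps = Pb + 9 for each unit, where Pb is the price buyers pay.
Supply in terms of Pb becomes Qs = -2 + 6(Pb + 9) = 52 + 6Pb. Setting this equal to demand: 577 - 2.5Pb = 52 + 6Pb, so Pb = 1050/17.
Sellers receive Ps = 1050/17 + 9 = 1203/17; Q' = 577 − 2.5·(1050/17) = 7184/17.
Buyers' price falls by P* − Pb = 1158/17 − 1050/17 = 108/17; sellers' price rises by Ps − P* = 1203/17 − 1158/17 = 45/17.

Buyers gain 108/17 per unit; sellers gain 45/17 per unit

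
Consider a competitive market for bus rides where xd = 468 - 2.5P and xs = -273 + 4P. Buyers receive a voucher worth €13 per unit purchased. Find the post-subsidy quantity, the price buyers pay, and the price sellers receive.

Pre-subsidy: 468 - 2.5P = -273 + 4P gives P* = 114, x* = 183.
With the rebate, buyers effectively pay Pb = Ps − 13, where Ps is the price sellers receive.
Demand in terms of Ps becomes xd = 468 − 2.5(Ps − 13) = 500.5 - 2.5Ps. Setting this equal to supply: 500.5 - 2.5Ps = -273 + 4Ps, so Ps = 119.
Buyers pay Pb = 119 − 13 = 106; x' = -273 + 4·119 = 203.

x' = 203; buyers pay €106; sellers receive €119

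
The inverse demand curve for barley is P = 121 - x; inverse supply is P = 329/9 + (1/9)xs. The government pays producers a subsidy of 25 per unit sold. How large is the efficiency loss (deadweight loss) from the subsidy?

Deadweight loss = 281.25

Pre-subsidy: 121 - x = 329/9 + (1/9)x gives x* = 76 and P* = 45.
With the subsidy, sellers receive Ps = Pb + 25 for each unit, where Pb is the price buyers pay.
On the curves, Pb = 121 - x and Ps = 329/9 + (1/9)x; the wedge Ps − Pb = 25 gives 329/9 + (1/9)x − (121 - x) = 25, so x' = 98.5.
Then Pb = 121 − 1·98.5 = 22.5 and Ps = 329/9 + (1/9)·98.5 = 47.5.
The subsidy expands output by 98.5 − 76 = 22.5 past the efficient level; on those units the gap between marginal cost and willingness to pay runs from 0 up to 25.
DWL = ½ × 25 × 22.5 = 281.25.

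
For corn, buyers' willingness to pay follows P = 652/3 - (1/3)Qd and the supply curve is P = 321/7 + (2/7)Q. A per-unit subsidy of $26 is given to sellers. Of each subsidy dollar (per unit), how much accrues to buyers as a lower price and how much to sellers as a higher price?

Buyers gain $14 per unit; sellers gain $12 per unit

Pre-subsidy: 652/3 - (1/3)Q = 321/7 + (2/7)Q gives Q* = 277 and P* = 125.
With the subsidy, sellers receive Ps = Pb + 26 for each unit, where Pb is the price buyers pay.
On the curves, Pb = 652/3 - (1/3)Q and Ps = 321/7 + (2/7)Q; the wedge Ps − Pb = 26 gives 321/7 + (2/7)Q − (652/3 - (1/3)Q) = 26, so Q' = 319.
Then Pb = 652/3 − (1/3)·319 = 111 and Ps = 321/7 + (2/7)·319 = 137.
Buyers' price falls by P* − Pb = 125 − 111 = 14; sellers' price rises by Ps − P* = 137 − 125 = 12.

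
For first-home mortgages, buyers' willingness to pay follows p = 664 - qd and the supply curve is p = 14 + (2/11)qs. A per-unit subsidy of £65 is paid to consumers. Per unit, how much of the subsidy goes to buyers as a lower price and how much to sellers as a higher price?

Buyers gain £55 per unit; sellers gain £10 per unit

Pre-subsidy: 664 - q = 14 + (2/11)q gives q* = 550 and p* = 114.
With the rebate, buyers effectively pay pb = ps − 65, where ps is the price sellers receive.
On the curves, pb = 664 - q and ps = 14 + (2/11)q; the wedge ps − pb = 65 gives 14 + (2/11)q − (664 - q) = 65, so q' = 605.
Then pb = 664 − 1·605 = 59 and ps = 14 + (2/11)·605 = 124.
Buyers' price falls by p* − pb = 114 − 59 = 55; sellers' price rises by ps − p* = 124 − 114 = 10.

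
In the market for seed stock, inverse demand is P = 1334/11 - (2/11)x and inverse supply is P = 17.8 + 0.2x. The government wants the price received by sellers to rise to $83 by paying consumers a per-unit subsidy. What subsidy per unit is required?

Required subsidy s = $21 per unit

At a seller price of 83, quantity supplied is -89 + 5·83 = 326.
Buyers absorb 326 only when they pay Pb = 1334/11 − (2/11)·326 = 62.
s = Ps − Pb = 83 − 62 = 21.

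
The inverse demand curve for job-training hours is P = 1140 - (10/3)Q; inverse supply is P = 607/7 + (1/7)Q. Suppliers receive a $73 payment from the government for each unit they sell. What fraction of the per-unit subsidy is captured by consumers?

Consumer share = 70/73

Pre-subsidy: 1140 - (10/3)Q = 607/7 + (1/7)Q gives Q* = 303 and P* = 130.
With the subsidy, sellers receive Ps = Pb + 73 for each unit, where Pb is the price buyers pay.
On the curves, Pb = 1140 - (10/3)Q and Ps = 607/7 + (1/7)Q; the wedge Ps − Pb = 73 gives 607/7 + (1/7)Q − (1140 - (10/3)Q) = 73, so Q' = 324.
Then Pb = 1140 − (10/3)·324 = 60 and Ps = 607/7 + (1/7)·324 = 133.
Buyers' price falls by P* − Pb = 130 − 60 = 70; sellers' price rises by Ps − P* = 133 − 130 = 3.
So consumers capture 70/73 = 70/73 of each unit of subsidy.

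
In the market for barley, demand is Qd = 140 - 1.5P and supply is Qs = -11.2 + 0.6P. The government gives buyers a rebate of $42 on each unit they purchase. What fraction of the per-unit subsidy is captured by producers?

Producer share = 5/7

Pre-subsidy: 140 - 1.5P = -11.2 + 0.6P gives P* = 72, Q* = 32.
With the rebate, buyers effectively pay Pb = Ps − 42, where Ps is the price sellers receive.
Demand in terms of Ps becomes Qd = 140 − 1.5(Ps − 42) = 203 - 1.5Ps. Setting this equal to supply: 203 - 1.5Ps = -11.2 + 0.6Ps, so Ps = 102.
Buyers pay Pb = 102 − 42 = 60; Q' = -11.2 + 0.6·102 = 50.
Buyers' price falls by P* − Pb = 72 − 60 = 12; sellers' price rises by Ps − P* = 102 − 72 = 30.
So producers capture 30/42 = 5/7 of each unit of subsidy.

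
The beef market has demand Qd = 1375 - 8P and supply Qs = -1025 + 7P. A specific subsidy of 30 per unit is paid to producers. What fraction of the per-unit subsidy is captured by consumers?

Pre-subsidy: 1375 - 8P = -1025 + 7P gives P* = 160, Q* = 95.
With the subsidy, sellers receive Ps = Pb + 30 for each unit, where Pb is the price buyers pay.
Supply in terms of Pb becomes Qs = -1025 + 7(Pb + 30) = -815 + 7Pb. Setting this equal to demand: 1375 - 8Pb = -815 + 7Pb, so Pb = 146.
Sellers receive Ps = 146 + 30 = 176; Q' = 1375 − 8·146 = 207.
Buyers' price falls by P* − Pb = 160 − 146 = 14; sellers' price rises by Ps − P* = 176 − 160 = 16.
So consumers capture 14/30 = 7/15 of each unit of subsidy.

Consumer share = 7/15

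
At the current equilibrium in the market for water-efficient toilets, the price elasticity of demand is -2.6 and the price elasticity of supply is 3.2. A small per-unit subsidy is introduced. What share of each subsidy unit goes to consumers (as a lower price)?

Consumer share = 16/29

For a small subsidy around the equilibrium, the benefit split depends on the relative slopes, which at a point are proportional to the elasticities.
Buyer share = εs/(εs + |εd|) = 3.2/(3.2 + 2.6) = 16/29; seller share = |εd|/(εs + |εd|) = 13/29.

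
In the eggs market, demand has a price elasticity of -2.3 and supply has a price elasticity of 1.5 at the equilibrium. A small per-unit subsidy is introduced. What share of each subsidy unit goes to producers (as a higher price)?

For a small subsidy around the equilibrium, the benefit split depends on the relative slopes, which at a point are proportional to the elasticities.
Buyer share = εs/(εs + |εd|) = 1.5/(1.5 + 2.3) = 15/38; seller share = |εd|/(εs + |εd|) = 23/38.
So producers capture 23/38 of the subsidy.

Producer share = 23/38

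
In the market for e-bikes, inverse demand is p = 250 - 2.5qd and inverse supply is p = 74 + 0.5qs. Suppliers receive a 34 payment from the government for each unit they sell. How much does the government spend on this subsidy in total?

Government cost = 2380

Pre-subsidy: 250 - 2.5q = 74 + 0.5q gives q* = 176/3 and p* = 310/3.
With the subsidy, sellers receive ps = pb + 34 for each unit, where pb is the price buyers pay.
On the curves, pb = 250 - 2.5q and ps = 74 + 0.5q; the wedge ps − pb = 34 gives 74 + 0.5q − (250 - 2.5q) = 34, so q' = 70.
Then pb = 250 − 2.5·70 = 75 and ps = 74 + 0.5·70 = 109.
Government outlay = subsidy × quantity = 34 × 70 = 2380.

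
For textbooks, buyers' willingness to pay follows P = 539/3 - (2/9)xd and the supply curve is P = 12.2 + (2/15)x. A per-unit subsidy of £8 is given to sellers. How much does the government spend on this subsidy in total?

Government cost = £3948

Pre-subsidy: 539/3 - (2/9)x = 12.2 + (2/15)x gives x* = 471 and P* = 75.
With the subsidy, sellers receive Ps = Pb + 8 for each unit, where Pb is the price buyers pay.
On the curves, Pb = 539/3 - (2/9)x and Ps = 12.2 + (2/15)x; the wedge Ps − Pb = 8 gives 12.2 + (2/15)x − (539/3 - (2/9)x) = 8, so x' = 493.5.
Then Pb = 539/3 − (2/9)·493.5 = 70 and Ps = 12.2 + (2/15)·493.5 = 78.
Government outlay = subsidy × quantity = 8 × 493.5 = 3948.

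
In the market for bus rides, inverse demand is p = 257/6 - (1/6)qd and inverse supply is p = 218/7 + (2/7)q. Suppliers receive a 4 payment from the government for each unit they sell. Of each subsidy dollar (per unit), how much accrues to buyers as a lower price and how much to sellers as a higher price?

Buyers gain 28/19 per unit; sellers gain 48/19 per unit

Pre-subsidy: 257/6 - (1/6)q = 218/7 + (2/7)q gives q* = 491/19 and p* = 732/19.
With the subsidy, sellers receive ps = pb + 4 for each unit, where pb is the price buyers pay.
On the curves, pb = 257/6 - (1/6)q and ps = 218/7 + (2/7)q; the wedge ps − pb = 4 gives 218/7 + (2/7)q − (257/6 - (1/6)q) = 4, so q' = 659/19.
Then pb = 257/6 − (1/6)·(659/19) = 704/19 and ps = 218/7 + (2/7)·(659/19) = 780/19.
Buyers' price falls by p* − pb = 732/19 − 704/19 = 28/19; sellers' price rises by ps − p* = 780/19 − 732/19 = 48/19.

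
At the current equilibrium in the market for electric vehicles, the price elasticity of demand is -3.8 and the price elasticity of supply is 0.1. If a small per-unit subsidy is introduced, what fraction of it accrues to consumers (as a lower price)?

For a small subsidy around the equilibrium, the benefit split depends on the relative slopes, which at a point are proportional to the elasticities.
Buyer share = εs/(εs + |εd|) = 0.1/(0.1 + 3.8) = 1/39; seller share = |εd|/(εs + |εd|) = 38/39.

Consumer share = 1/39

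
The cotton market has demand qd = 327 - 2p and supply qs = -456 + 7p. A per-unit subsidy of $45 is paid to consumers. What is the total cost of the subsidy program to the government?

Pre-subsidy: 327 - 2p = -456 + 7p gives p* = 87, q* = 153.
With the rebate, buyers effectively pay pb = ps − 45, where ps is the price sellers receive.
Demand in terms of ps becomes qd = 327 − 2(ps − 45) = 417 - 2ps. Setting this equal to supply: 417 - 2ps = -456 + 7ps, so ps = 97.
Buyers pay pb = 97 − 45 = 52; q' = -456 + 7·97 = 223.
Government outlay = subsidy × quantity = 45 × 223 = 10035.

Government cost = $10035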